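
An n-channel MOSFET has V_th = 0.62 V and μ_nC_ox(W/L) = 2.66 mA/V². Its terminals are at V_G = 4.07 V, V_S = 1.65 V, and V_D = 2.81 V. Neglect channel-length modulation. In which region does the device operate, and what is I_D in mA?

V_GS = V_G − V_S = 4.07 − 1.65 = 2.42 V; V_DS = V_D − V_S = 2.81 − 1.65 = 1.16 V.
V_ov = V_GS − V_th = 2.42 − 0.62 = 1.8 V.
Since V_DS = 1.16 V < V_ov = 1.8 V, the device is in the triode region.
I_D = k_n [V_ov · V_DS − ½ V_DS²] = 2.66 × [1.8 × 1.16 − 0.5 × 1.16²] = 3.76 mA.

Triode; I_D = 3.76 mA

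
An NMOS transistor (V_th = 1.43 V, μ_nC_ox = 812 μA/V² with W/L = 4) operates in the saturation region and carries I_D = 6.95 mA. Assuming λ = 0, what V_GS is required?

V_GS = 3.50 V

k_n = μ_nC_ox · (W/L) = 3.248 mA/V².
In saturation I_D = ½ k_n (V_GS − V_th)², so V_GS − V_th = √(2 I_D / k_n) = √(2 × 6.95 / 3.248) = 2.07 V.
V_GS = 1.43 + 2.07 = 3.5 V.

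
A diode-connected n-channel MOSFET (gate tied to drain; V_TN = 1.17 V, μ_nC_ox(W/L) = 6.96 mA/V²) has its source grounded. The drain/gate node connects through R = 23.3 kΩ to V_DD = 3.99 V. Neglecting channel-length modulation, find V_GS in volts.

With gate tied to drain, V_GS = V_DS ≥ V_GS − V_TN, so the device is in saturation.
KCL at the drain: ½ k_n (V_GS − V_TN)² = (V_DD − V_GS)/R.
Let x = V_GS − 1.17. Then 81.1 x² + x − 2.82 = 0, giving x = 0.18 V (positive root), so V_GS = 1.35 V.
I_D = (V_DD − V_GS)/R = (3.99 − 1.35) / 23.3 = 0.113 mA.

V_GS = 1.35 V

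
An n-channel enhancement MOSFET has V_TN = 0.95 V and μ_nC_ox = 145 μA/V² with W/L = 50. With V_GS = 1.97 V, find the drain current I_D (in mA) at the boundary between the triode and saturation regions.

I_D = 3.77 mA

At the boundary V_DS = V_ov = V_GS − V_TN = 1.97 − 0.95 = 1.02 V.
k_n = μ_nC_ox · (W/L) = 7.25 mA/V².
I_D = ½ k_n V_ov² = 0.5 × 7.25 × 1.02² = 3.77 mA.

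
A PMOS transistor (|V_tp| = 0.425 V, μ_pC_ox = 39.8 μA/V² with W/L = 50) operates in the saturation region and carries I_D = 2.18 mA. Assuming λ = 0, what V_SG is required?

k_p = μ_pC_ox · (W/L) = 1.99 mA/V².
In saturation I_D = ½ k_p (V_SG − |V_tp|)², so V_SG − |V_tp| = √(2 I_D / k_p) = √(2 × 2.18 / 1.99) = 1.48 V.
V_SG = 0.425 + 1.48 = 1.91 V.

V_SG = 1.91 V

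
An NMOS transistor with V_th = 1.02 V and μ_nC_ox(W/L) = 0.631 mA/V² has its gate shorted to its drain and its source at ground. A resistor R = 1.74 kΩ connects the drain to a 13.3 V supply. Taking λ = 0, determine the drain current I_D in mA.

With gate tied to drain, V_GS = V_DS ≥ V_GS − V_th, so the device is in saturation.
KCL at the drain: ½ k_n (V_GS − V_th)² = (V_DD − V_GS)/R.
Let x = V_GS − 1.02. Then 0.549 x² + x − 12.28 = 0, giving x = 3.91 V (positive root), so V_GS = 4.93 V.
I_D = (V_DD − V_GS)/R = (13.3 − 4.93) / 1.74 = 4.81 mA.

I_D = 4.81 mA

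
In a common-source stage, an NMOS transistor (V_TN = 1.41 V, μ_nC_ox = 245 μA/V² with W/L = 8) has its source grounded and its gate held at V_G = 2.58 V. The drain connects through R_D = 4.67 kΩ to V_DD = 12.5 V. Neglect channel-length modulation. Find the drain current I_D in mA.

I_D = 1.34 mA

V_GS = V_G = 2.58 V, so V_ov = 2.58 − 1.41 = 1.17 V.
k_n = μ_nC_ox · (W/L) = 1.96 mA/V².
Assume saturation: I_D = ½ k_n V_ov² = 0.5 × 1.96 × 1.17² = 1.34 mA, giving V_DS = V_DD − I_D R_D = 12.5 − 1.34 × 4.67 = 6.24 V.
V_DS = 6.24 V ≥ V_ov = 1.17 V, confirming saturation.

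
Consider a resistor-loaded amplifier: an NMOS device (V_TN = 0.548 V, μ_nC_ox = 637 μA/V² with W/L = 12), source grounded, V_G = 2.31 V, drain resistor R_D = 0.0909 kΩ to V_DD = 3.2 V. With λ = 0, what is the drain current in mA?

V_GS = V_G = 2.31 V, so V_ov = 2.31 − 0.548 = 1.76 V.
k_n = μ_nC_ox · (W/L) = 7.644 mA/V².
Assume saturation: I_D = ½ k_n V_ov² = 0.5 × 7.644 × 1.76² = 11.9 mA, giving V_DS = V_DD − I_D R_D = 3.2 − 11.9 × 0.0909 = 2.12 V.
V_DS = 2.12 V ≥ V_ov = 1.76 V, confirming saturation.

I_D = 11.9 mA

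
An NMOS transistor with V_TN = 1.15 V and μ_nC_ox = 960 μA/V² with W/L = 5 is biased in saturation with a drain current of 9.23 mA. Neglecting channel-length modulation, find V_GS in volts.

V_GS = 3.11 V

k_n = μ_nC_ox · (W/L) = 4.8 mA/V².
In saturation I_D = ½ k_n (V_GS − V_TN)², so V_GS − V_TN = √(2 I_D / k_n) = √(2 × 9.23 / 4.8) = 1.96 V.
V_GS = 1.15 + 1.96 = 3.11 V.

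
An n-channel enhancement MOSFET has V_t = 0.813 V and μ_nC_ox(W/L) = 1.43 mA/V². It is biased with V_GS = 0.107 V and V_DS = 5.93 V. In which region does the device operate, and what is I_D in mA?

V_GS = 0.107 V < V_t = 0.813 V, so the transistor is in cutoff.

Cutoff; I_D = 0 mA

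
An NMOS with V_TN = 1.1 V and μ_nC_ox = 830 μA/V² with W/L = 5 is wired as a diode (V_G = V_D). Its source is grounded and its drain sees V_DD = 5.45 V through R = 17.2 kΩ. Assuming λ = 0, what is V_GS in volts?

V_GS = 1.44 V

With gate tied to drain, V_GS = V_DS ≥ V_GS − V_TN, so the device is in saturation.
k_n = μ_nC_ox · (W/L) = 4.15 mA/V².
KCL at the drain: ½ k_n (V_GS − V_TN)² = (V_DD − V_GS)/R.
Let x = V_GS − 1.1. Then 35.7 x² + x − 4.35 = 0, giving x = 0.335 V (positive root), so V_GS = 1.44 V.
I_D = (V_DD − V_GS)/R = (5.45 − 1.44) / 17.2 = 0.233 mA.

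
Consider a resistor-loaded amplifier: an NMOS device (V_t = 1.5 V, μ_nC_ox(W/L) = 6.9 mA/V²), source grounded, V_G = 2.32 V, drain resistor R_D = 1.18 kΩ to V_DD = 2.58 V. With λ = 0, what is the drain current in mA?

I_D = 1.82 mA

V_GS = V_G = 2.32 V, so V_ov = 2.32 − 1.5 = 0.82 V.
Assume saturation: I_D = ½ k_n V_ov² = 0.5 × 6.9 × 0.82² = 2.32 mA, giving V_DS = V_DD − I_D R_D = 2.58 − 2.32 × 1.18 = -0.157 V.
But -0.157 V < V_ov = 0.82 V, so the device is actually in triode.
In triode I_D = k_n[V_ov V_DS − ½ V_DS²] and I_D = (V_DD − V_DS)/R_D. Equating: 4.07 V_DS² − 7.676 V_DS + 2.58 = 0, giving V_DS = 0.438 V (the root below V_ov).
I_D = (2.58 − 0.438) / 1.18 = 1.82 mA.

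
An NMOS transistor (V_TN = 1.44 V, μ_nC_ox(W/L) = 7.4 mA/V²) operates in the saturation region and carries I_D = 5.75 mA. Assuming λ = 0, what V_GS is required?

In saturation I_D = ½ k_n (V_GS − V_TN)², so V_GS − V_TN = √(2 I_D / k_n) = √(2 × 5.75 / 7.4) = 1.25 V.
V_GS = 1.44 + 1.25 = 2.69 V.

V_GS = 2.69 V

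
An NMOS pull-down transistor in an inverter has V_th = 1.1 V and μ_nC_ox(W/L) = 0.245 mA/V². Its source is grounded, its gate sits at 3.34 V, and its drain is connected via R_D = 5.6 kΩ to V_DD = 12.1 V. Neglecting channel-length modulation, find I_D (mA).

V_GS = V_G = 3.34 V, so V_ov = 3.34 − 1.1 = 2.24 V.
Assume saturation: I_D = ½ k_n V_ov² = 0.5 × 0.245 × 2.24² = 0.615 mA, giving V_DS = V_DD − I_D R_D = 12.1 − 0.615 × 5.6 = 8.66 V.
V_DS = 8.66 V ≥ V_ov = 2.24 V, confirming saturation.

I_D = 0.615 mA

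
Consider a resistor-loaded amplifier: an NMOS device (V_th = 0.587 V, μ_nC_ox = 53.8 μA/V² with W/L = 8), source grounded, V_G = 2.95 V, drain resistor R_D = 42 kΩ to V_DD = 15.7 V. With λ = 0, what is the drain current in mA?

I_D = 0.365 mA

V_GS = V_G = 2.95 V, so V_ov = 2.95 − 0.587 = 2.36 V.
k_n = μ_nC_ox · (W/L) = 0.4304 mA/V².
Assume saturation: I_D = ½ k_n V_ov² = 0.5 × 0.4304 × 2.36² = 1.2 mA, giving V_DS = V_DD − I_D R_D = 15.7 − 1.2 × 42 = -34.8 V.
But -34.8 V < V_ov = 2.36 V, so the device is actually in triode.
In triode I_D = k_n[V_ov V_DS − ½ V_DS²] and I_D = (V_DD − V_DS)/R_D. Equating: 9.04 V_DS² − 43.72 V_DS + 15.7 = 0, giving V_DS = 0.391 V (the root below V_ov).
I_D = (15.7 − 0.391) / 42 = 0.365 mA.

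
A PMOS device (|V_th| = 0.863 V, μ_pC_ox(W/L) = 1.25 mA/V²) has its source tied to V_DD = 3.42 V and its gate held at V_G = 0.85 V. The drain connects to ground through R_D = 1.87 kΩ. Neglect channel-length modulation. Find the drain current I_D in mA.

I_D = 1.37 mA

V_SG = V_DD − V_G = 3.42 − 0.85 = 2.57 V, so V_ov = 2.57 − 0.863 = 1.71 V.
Assume saturation: I_D = ½ k_p V_ov² = 0.5 × 1.25 × 1.71² = 1.82 mA, giving V_SD = V_DD − I_D R_D = 3.42 − 1.82 × 1.87 = 0.0144 V.
But 0.0144 V < V_ov = 1.71 V, so the device is actually in triode.
In triode I_D = k_p[V_ov V_SD − ½ V_SD²] and I_D = (V_DD − V_SD)/R_D. Equating: 1.17 V_SD² − 4.99 V_SD + 3.42 = 0, giving V_SD = 0.858 V (the root below V_ov).
I_D = (3.42 − 0.858) / 1.87 = 1.37 mA.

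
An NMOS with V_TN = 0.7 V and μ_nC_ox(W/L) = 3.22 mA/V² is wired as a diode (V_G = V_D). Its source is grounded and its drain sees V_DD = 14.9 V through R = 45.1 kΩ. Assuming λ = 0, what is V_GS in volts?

V_GS = 1.14 V

With gate tied to drain, V_GS = V_DS ≥ V_GS − V_TN, so the device is in saturation.
KCL at the drain: ½ k_n (V_GS − V_TN)² = (V_DD − V_GS)/R.
Let x = V_GS − 0.7. Then 72.6 x² + x − 14.2 = 0, giving x = 0.435 V (positive root), so V_GS = 1.14 V.
I_D = (V_DD − V_GS)/R = (14.9 − 1.14) / 45.1 = 0.305 mA.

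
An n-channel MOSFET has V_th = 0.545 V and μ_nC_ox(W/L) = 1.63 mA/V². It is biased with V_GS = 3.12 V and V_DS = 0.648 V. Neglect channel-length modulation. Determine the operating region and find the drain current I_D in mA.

V_ov = V_GS − V_th = 3.12 − 0.545 = 2.58 V.
Since V_DS = 0.648 V < V_ov = 2.58 V, the device is in the triode region.
I_D = k_n [V_ov · V_DS − ½ V_DS²] = 1.63 × [2.58 × 0.648 − 0.5 × 0.648²] = 2.38 mA.

Triode; I_D = 2.38 mA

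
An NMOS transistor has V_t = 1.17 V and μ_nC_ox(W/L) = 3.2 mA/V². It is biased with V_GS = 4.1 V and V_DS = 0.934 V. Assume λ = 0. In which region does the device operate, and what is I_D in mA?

Triode; I_D = 7.36 mA

V_ov = V_GS − V_t = 4.1 − 1.17 = 2.93 V.
Since V_DS = 0.934 V < V_ov = 2.93 V, the device is in the triode region.
I_D = k_n [V_ov · V_DS − ½ V_DS²] = 3.2 × [2.93 × 0.934 − 0.5 × 0.934²] = 7.36 mA.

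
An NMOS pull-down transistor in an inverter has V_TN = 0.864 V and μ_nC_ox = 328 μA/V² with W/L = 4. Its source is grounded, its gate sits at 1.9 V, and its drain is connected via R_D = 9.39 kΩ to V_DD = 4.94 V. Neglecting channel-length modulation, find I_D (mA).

I_D = 0.478 mA

V_GS = V_G = 1.9 V, so V_ov = 1.9 − 0.864 = 1.04 V.
k_n = μ_nC_ox · (W/L) = 1.312 mA/V².
Assume saturation: I_D = ½ k_n V_ov² = 0.5 × 1.312 × 1.04² = 0.704 mA, giving V_DS = V_DD − I_D R_D = 4.94 − 0.704 × 9.39 = -1.67 V.
But -1.67 V < V_ov = 1.04 V, so the device is actually in triode.
In triode I_D = k_n[V_ov V_DS − ½ V_DS²] and I_D = (V_DD − V_DS)/R_D. Equating: 6.16 V_DS² − 13.76 V_DS + 4.94 = 0, giving V_DS = 0.449 V (the root below V_ov).
I_D = (4.94 − 0.449) / 9.39 = 0.478 mA.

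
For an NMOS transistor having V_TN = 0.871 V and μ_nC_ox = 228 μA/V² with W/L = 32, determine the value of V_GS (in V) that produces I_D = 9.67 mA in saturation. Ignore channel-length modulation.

V_GS = 2.50 V

k_n = μ_nC_ox · (W/L) = 7.296 mA/V².
In saturation I_D = ½ k_n (V_GS − V_TN)², so V_GS − V_TN = √(2 I_D / k_n) = √(2 × 9.67 / 7.296) = 1.63 V.
V_GS = 0.871 + 1.63 = 2.5 V.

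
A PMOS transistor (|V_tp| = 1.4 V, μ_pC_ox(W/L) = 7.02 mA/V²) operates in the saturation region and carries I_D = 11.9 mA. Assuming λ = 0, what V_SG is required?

In saturation I_D = ½ k_p (V_SG − |V_tp|)², so V_SG − |V_tp| = √(2 I_D / k_p) = √(2 × 11.9 / 7.02) = 1.84 V.
V_SG = 1.4 + 1.84 = 3.24 V.

V_SG = 3.24 V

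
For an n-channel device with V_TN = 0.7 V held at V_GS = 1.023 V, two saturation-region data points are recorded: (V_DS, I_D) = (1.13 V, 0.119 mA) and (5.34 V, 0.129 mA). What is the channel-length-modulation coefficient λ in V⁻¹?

With V_GS fixed, I_D ∝ (1 + λ V_DS) in saturation, so I_D2/I_D1 = (1 + λ V_DS2)/(1 + λ V_DS1).
0.129/0.119 = 1.084 = (1 + 5.34 λ)/(1 + 1.13 λ).
Solving: λ (I_D1 V_DS2 − I_D2 V_DS1) = I_D2 − I_D1, so λ = (0.129 − 0.119) / (0.119 × 5.34 − 0.129 × 1.13) = 0.01 / 0.49 = 0.0204 V⁻¹.

λ = 0.0204 V⁻¹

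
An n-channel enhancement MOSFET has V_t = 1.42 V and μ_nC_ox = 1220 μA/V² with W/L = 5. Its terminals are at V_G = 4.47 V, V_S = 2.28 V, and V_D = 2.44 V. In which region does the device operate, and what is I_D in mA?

Triode; I_D = 0.673 mA

V_GS = V_G − V_S = 4.47 − 2.28 = 2.19 V; V_DS = V_D − V_S = 2.44 − 2.28 = 0.16 V.
k_n = μ_nC_ox · (W/L) = 6.1 mA/V².
V_ov = V_GS − V_t = 2.19 − 1.42 = 0.77 V.
Since V_DS = 0.16 V < V_ov = 0.77 V, the device is in the triode region.
I_D = k_n [V_ov · V_DS − ½ V_DS²] = 6.1 × [0.77 × 0.16 − 0.5 × 0.16²] = 0.673 mA.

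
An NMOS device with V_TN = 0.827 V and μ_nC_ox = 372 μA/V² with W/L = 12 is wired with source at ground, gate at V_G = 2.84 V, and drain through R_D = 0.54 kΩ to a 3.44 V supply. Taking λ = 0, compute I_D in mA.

V_GS = V_G = 2.84 V, so V_ov = 2.84 − 0.827 = 2.01 V.
k_n = μ_nC_ox · (W/L) = 4.464 mA/V².
Assume saturation: I_D = ½ k_n V_ov² = 0.5 × 4.464 × 2.01² = 9.04 mA, giving V_DS = V_DD − I_D R_D = 3.44 − 9.04 × 0.54 = -1.44 V.
But -1.44 V < V_ov = 2.01 V, so the device is actually in triode.
In triode I_D = k_n[V_ov V_DS − ½ V_DS²] and I_D = (V_DD − V_DS)/R_D. Equating: 1.21 V_DS² − 5.852 V_DS + 3.44 = 0, giving V_DS = 0.684 V (the root below V_ov).
I_D = (3.44 − 0.684) / 0.54 = 5.1 mA.

I_D = 5.10 mA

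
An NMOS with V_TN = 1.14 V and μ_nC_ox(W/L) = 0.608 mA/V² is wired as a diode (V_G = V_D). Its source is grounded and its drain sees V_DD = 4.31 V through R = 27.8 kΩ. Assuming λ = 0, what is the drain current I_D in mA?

With gate tied to drain, V_GS = V_DS ≥ V_GS − V_TN, so the device is in saturation.
KCL at the drain: ½ k_n (V_GS − V_TN)² = (V_DD − V_GS)/R.
Let x = V_GS − 1.14. Then 8.45 x² + x − 3.17 = 0, giving x = 0.556 V (positive root), so V_GS = 1.7 V.
I_D = (V_DD − V_GS)/R = (4.31 − 1.7) / 27.8 = 0.094 mA.

I_D = 0.0940 mA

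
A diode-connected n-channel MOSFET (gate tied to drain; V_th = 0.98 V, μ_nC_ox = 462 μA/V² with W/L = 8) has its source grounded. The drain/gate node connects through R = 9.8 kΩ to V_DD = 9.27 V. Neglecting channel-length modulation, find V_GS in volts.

With gate tied to drain, V_GS = V_DS ≥ V_GS − V_th, so the device is in saturation.
k_n = μ_nC_ox · (W/L) = 3.696 mA/V².
KCL at the drain: ½ k_n (V_GS − V_th)² = (V_DD − V_GS)/R.
Let x = V_GS − 0.98. Then 18.1 x² + x − 8.29 = 0, giving x = 0.65 V (positive root), so V_GS = 1.63 V.
I_D = (V_DD − V_GS)/R = (9.27 − 1.63) / 9.8 = 0.78 mA.

V_GS = 1.63 V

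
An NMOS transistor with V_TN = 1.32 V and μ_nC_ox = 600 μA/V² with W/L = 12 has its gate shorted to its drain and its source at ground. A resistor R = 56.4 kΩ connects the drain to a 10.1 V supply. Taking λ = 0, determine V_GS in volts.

V_GS = 1.53 V

With gate tied to drain, V_GS = V_DS ≥ V_GS − V_TN, so the device is in saturation.
k_n = μ_nC_ox · (W/L) = 7.2 mA/V².
KCL at the drain: ½ k_n (V_GS − V_TN)² = (V_DD − V_GS)/R.
Let x = V_GS − 1.32. Then 203 x² + x − 8.78 = 0, giving x = 0.206 V (positive root), so V_GS = 1.53 V.
I_D = (V_DD − V_GS)/R = (10.1 − 1.53) / 56.4 = 0.152 mA.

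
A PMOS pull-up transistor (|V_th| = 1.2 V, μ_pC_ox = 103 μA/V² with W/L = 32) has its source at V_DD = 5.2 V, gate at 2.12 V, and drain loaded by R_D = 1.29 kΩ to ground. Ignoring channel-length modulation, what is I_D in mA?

I_D = 3.50 mA

V_SG = V_DD − V_G = 5.2 − 2.12 = 3.08 V, so V_ov = 3.08 − 1.2 = 1.88 V.
k_p = μ_pC_ox · (W/L) = 3.296 mA/V².
Assume saturation: I_D = ½ k_p V_ov² = 0.5 × 3.296 × 1.88² = 5.82 mA, giving V_SD = V_DD − I_D R_D = 5.2 − 5.82 × 1.29 = -2.31 V.
But -2.31 V < V_ov = 1.88 V, so the device is actually in triode.
In triode I_D = k_p[V_ov V_SD − ½ V_SD²] and I_D = (V_DD − V_SD)/R_D. Equating: 2.13 V_SD² − 8.993 V_SD + 5.2 = 0, giving V_SD = 0.691 V (the root below V_ov).
I_D = (5.2 − 0.691) / 1.29 = 3.5 mA.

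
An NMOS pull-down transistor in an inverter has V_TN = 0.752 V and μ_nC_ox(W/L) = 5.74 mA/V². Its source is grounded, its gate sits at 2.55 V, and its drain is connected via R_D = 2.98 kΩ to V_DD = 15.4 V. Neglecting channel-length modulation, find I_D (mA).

V_GS = V_G = 2.55 V, so V_ov = 2.55 − 0.752 = 1.8 V.
Assume saturation: I_D = ½ k_n V_ov² = 0.5 × 5.74 × 1.8² = 9.28 mA, giving V_DS = V_DD − I_D R_D = 15.4 − 9.28 × 2.98 = -12.2 V.
But -12.2 V < V_ov = 1.8 V, so the device is actually in triode.
In triode I_D = k_n[V_ov V_DS − ½ V_DS²] and I_D = (V_DD − V_DS)/R_D. Equating: 8.55 V_DS² − 31.76 V_DS + 15.4 = 0, giving V_DS = 0.574 V (the root below V_ov).
I_D = (15.4 − 0.574) / 2.98 = 4.98 mA.

I_D = 4.98 mA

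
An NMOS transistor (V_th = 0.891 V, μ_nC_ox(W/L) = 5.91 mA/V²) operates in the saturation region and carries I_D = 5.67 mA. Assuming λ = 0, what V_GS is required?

In saturation I_D = ½ k_n (V_GS − V_th)², so V_GS − V_th = √(2 I_D / k_n) = √(2 × 5.67 / 5.91) = 1.39 V.
V_GS = 0.891 + 1.39 = 2.28 V.

V_GS = 2.28 V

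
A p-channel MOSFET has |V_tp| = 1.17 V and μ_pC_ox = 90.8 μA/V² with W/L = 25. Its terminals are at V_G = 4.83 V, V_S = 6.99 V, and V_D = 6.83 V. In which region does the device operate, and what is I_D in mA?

V_SG = V_S − V_G = 6.99 − 4.83 = 2.16 V; V_SD = V_S − V_D = 6.99 − 6.83 = 0.16 V.
k_p = μ_pC_ox · (W/L) = 2.27 mA/V².
V_ov = V_SG − |V_tp| = 2.16 − 1.17 = 0.99 V.
Since V_SD = 0.16 V < V_ov = 0.99 V, the device is in the triode region.
I_D = k_p [V_ov · V_SD − ½ V_SD²] = 2.27 × [0.99 × 0.16 − 0.5 × 0.16²] = 0.331 mA.

Triode; I_D = 0.331 mA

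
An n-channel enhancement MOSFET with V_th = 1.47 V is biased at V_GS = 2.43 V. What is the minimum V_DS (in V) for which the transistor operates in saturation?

The boundary between triode and saturation is V_DS = V_GS − V_th = V_ov.
V_ov = 2.43 − 1.47 = 0.96 V.

V_DS,sat = 0.960 V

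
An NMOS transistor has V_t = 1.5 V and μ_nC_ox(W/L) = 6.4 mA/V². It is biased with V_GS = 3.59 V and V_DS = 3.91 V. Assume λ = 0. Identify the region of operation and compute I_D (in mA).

V_ov = V_GS − V_t = 3.59 − 1.5 = 2.09 V.
Since V_DS = 3.91 V ≥ V_ov = 2.09 V, the device is in saturation.
I_D = ½ k_n V_ov² = 0.5 × 6.4 × 2.09² = 14 mA.

Saturation; I_D = 14.0 mA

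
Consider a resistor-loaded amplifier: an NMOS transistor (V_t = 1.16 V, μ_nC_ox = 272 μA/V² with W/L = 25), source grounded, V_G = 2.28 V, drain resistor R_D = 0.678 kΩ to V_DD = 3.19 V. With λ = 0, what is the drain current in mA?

V_GS = V_G = 2.28 V, so V_ov = 2.28 − 1.16 = 1.12 V.
k_n = μ_nC_ox · (W/L) = 6.8 mA/V².
Assume saturation: I_D = ½ k_n V_ov² = 0.5 × 6.8 × 1.12² = 4.26 mA, giving V_DS = V_DD − I_D R_D = 3.19 − 4.26 × 0.678 = 0.298 V.
But 0.298 V < V_ov = 1.12 V, so the device is actually in triode.
In triode I_D = k_n[V_ov V_DS − ½ V_DS²] and I_D = (V_DD − V_DS)/R_D. Equating: 2.31 V_DS² − 6.164 V_DS + 3.19 = 0, giving V_DS = 0.702 V (the root below V_ov).
I_D = (3.19 − 0.702) / 0.678 = 3.67 mA.

I_D = 3.67 mA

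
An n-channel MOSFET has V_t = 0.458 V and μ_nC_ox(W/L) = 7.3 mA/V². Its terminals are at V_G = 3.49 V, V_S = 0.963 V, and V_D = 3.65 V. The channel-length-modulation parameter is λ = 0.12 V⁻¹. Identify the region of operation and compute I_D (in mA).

Saturation; I_D = 20.7 mA

V_GS = V_G − V_S = 3.49 − 0.963 = 2.53 V; V_DS = V_D − V_S = 3.65 − 0.963 = 2.69 V.
V_ov = V_GS − V_t = 2.53 − 0.458 = 2.07 V.
Since V_DS = 2.69 V ≥ V_ov = 2.07 V, the device is in saturation.
I_D = ½ k_n V_ov² (1 + λ V_DS) = 0.5 × 7.3 × 2.07² × (1 + 0.12 × 2.69) = 20.7 mA.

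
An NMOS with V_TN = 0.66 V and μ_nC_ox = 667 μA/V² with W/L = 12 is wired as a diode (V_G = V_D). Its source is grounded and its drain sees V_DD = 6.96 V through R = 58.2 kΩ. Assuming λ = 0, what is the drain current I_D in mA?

With gate tied to drain, V_GS = V_DS ≥ V_GS − V_TN, so the device is in saturation.
k_n = μ_nC_ox · (W/L) = 8.004 mA/V².
KCL at the drain: ½ k_n (V_GS − V_TN)² = (V_DD − V_GS)/R.
Let x = V_GS − 0.66. Then 233 x² + x − 6.3 = 0, giving x = 0.162 V (positive root), so V_GS = 0.822 V.
I_D = (V_DD − V_GS)/R = (6.96 − 0.822) / 58.2 = 0.105 mA.

I_D = 0.105 mA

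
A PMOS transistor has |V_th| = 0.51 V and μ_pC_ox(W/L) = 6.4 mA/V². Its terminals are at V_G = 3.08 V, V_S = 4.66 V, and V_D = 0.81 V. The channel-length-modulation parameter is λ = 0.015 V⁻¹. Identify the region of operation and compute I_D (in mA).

Saturation; I_D = 3.88 mA

V_SG = V_S − V_G = 4.66 − 3.08 = 1.58 V; V_SD = V_S − V_D = 4.66 − 0.81 = 3.85 V.
V_ov = V_SG − |V_th| = 1.58 − 0.51 = 1.07 V.
Since V_SD = 3.85 V ≥ V_ov = 1.07 V, the device is in saturation.
I_D = ½ k_p V_ov² (1 + λ V_SD) = 0.5 × 6.4 × 1.07² × (1 + 0.015 × 3.85) = 3.88 mA.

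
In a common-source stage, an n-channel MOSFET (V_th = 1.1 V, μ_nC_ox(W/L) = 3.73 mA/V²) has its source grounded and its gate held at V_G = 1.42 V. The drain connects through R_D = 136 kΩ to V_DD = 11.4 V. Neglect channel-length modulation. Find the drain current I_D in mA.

I_D = 0.0832 mA

V_GS = V_G = 1.42 V, so V_ov = 1.42 − 1.1 = 0.32 V.
Assume saturation: I_D = ½ k_n V_ov² = 0.5 × 3.73 × 0.32² = 0.191 mA, giving V_DS = V_DD − I_D R_D = 11.4 − 0.191 × 136 = -14.6 V.
But -14.6 V < V_ov = 0.32 V, so the device is actually in triode.
In triode I_D = k_n[V_ov V_DS − ½ V_DS²] and I_D = (V_DD − V_DS)/R_D. Equating: 254 V_DS² − 163.3 V_DS + 11.4 = 0, giving V_DS = 0.0796 V (the root below V_ov).
I_D = (11.4 − 0.0796) / 136 = 0.0832 mA.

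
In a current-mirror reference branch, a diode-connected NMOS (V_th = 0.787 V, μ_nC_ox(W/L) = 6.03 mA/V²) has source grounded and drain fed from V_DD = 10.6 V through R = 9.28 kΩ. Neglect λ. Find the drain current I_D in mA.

I_D = 0.996 mA

With gate tied to drain, V_GS = V_DS ≥ V_GS − V_th, so the device is in saturation.
KCL at the drain: ½ k_n (V_GS − V_th)² = (V_DD − V_GS)/R.
Let x = V_GS − 0.787. Then 28 x² + x − 9.813 = 0, giving x = 0.575 V (positive root), so V_GS = 1.36 V.
I_D = (V_DD − V_GS)/R = (10.6 − 1.36) / 9.28 = 0.996 mA.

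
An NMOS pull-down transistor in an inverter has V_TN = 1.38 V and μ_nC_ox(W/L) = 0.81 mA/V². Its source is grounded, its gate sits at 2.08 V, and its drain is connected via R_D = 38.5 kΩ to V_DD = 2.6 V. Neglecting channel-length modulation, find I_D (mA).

V_GS = V_G = 2.08 V, so V_ov = 2.08 − 1.38 = 0.7 V.
Assume saturation: I_D = ½ k_n V_ov² = 0.5 × 0.81 × 0.7² = 0.198 mA, giving V_DS = V_DD − I_D R_D = 2.6 − 0.198 × 38.5 = -5.04 V.
But -5.04 V < V_ov = 0.7 V, so the device is actually in triode.
In triode I_D = k_n[V_ov V_DS − ½ V_DS²] and I_D = (V_DD − V_DS)/R_D. Equating: 15.6 V_DS² − 22.83 V_DS + 2.6 = 0, giving V_DS = 0.124 V (the root below V_ov).
I_D = (2.6 − 0.124) / 38.5 = 0.0643 mA.

I_D = 0.0643 mA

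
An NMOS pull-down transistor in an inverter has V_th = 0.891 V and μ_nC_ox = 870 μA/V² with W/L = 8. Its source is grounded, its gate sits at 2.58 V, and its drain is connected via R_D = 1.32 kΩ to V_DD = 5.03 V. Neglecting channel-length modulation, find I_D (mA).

I_D = 3.56 mA

V_GS = V_G = 2.58 V, so V_ov = 2.58 − 0.891 = 1.69 V.
k_n = μ_nC_ox · (W/L) = 6.96 mA/V².
Assume saturation: I_D = ½ k_n V_ov² = 0.5 × 6.96 × 1.69² = 9.93 mA, giving V_DS = V_DD − I_D R_D = 5.03 − 9.93 × 1.32 = -8.07 V.
But -8.07 V < V_ov = 1.69 V, so the device is actually in triode.
In triode I_D = k_n[V_ov V_DS − ½ V_DS²] and I_D = (V_DD − V_DS)/R_D. Equating: 4.59 V_DS² − 16.52 V_DS + 5.03 = 0, giving V_DS = 0.336 V (the root below V_ov).
I_D = (5.03 − 0.336) / 1.32 = 3.56 mA.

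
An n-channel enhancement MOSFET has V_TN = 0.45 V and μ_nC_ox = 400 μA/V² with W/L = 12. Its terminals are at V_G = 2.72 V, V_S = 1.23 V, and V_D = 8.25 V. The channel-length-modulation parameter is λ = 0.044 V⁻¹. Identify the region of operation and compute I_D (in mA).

Saturation; I_D = 3.40 mA

V_GS = V_G − V_S = 2.72 − 1.23 = 1.49 V; V_DS = V_D − V_S = 8.25 − 1.23 = 7.02 V.
k_n = μ_nC_ox · (W/L) = 4.8 mA/V².
V_ov = V_GS − V_TN = 1.49 − 0.45 = 1.04 V.
Since V_DS = 7.02 V ≥ V_ov = 1.04 V, the device is in saturation.
I_D = ½ k_n V_ov² (1 + λ V_DS) = 0.5 × 4.8 × 1.04² × (1 + 0.044 × 7.02) = 3.4 mA.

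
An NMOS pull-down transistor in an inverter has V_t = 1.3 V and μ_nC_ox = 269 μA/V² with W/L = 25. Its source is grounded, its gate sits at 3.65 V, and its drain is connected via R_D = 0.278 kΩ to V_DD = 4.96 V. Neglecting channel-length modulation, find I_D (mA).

I_D = 13.7 mA

V_GS = V_G = 3.65 V, so V_ov = 3.65 − 1.3 = 2.35 V.
k_n = μ_nC_ox · (W/L) = 6.725 mA/V².
Assume saturation: I_D = ½ k_n V_ov² = 0.5 × 6.725 × 2.35² = 18.6 mA, giving V_DS = V_DD − I_D R_D = 4.96 − 18.6 × 0.278 = -0.202 V.
But -0.202 V < V_ov = 2.35 V, so the device is actually in triode.
In triode I_D = k_n[V_ov V_DS − ½ V_DS²] and I_D = (V_DD − V_DS)/R_D. Equating: 0.935 V_DS² − 5.393 V_DS + 4.96 = 0, giving V_DS = 1.15 V (the root below V_ov).
I_D = (4.96 − 1.15) / 0.278 = 13.7 mA.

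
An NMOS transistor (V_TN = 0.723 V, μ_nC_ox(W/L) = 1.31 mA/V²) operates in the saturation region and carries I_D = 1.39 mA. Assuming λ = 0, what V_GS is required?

V_GS = 2.18 V

In saturation I_D = ½ k_n (V_GS − V_TN)², so V_GS − V_TN = √(2 I_D / k_n) = √(2 × 1.39 / 1.31) = 1.46 V.
V_GS = 0.723 + 1.46 = 2.18 V.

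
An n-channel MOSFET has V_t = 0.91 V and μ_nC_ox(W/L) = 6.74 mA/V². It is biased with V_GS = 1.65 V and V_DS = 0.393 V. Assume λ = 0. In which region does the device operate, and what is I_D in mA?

V_ov = V_GS − V_t = 1.65 − 0.91 = 0.74 V.
Since V_DS = 0.393 V < V_ov = 0.74 V, the device is in the triode region.
I_D = k_n [V_ov · V_DS − ½ V_DS²] = 6.74 × [0.74 × 0.393 − 0.5 × 0.393²] = 1.44 mA.

Triode; I_D = 1.44 mA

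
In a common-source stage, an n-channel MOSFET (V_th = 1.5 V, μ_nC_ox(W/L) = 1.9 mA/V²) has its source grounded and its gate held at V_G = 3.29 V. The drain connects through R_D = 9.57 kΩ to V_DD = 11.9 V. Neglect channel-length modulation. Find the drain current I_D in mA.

I_D = 1.20 mA

V_GS = V_G = 3.29 V, so V_ov = 3.29 − 1.5 = 1.79 V.
Assume saturation: I_D = ½ k_n V_ov² = 0.5 × 1.9 × 1.79² = 3.04 mA, giving V_DS = V_DD − I_D R_D = 11.9 − 3.04 × 9.57 = -17.2 V.
But -17.2 V < V_ov = 1.79 V, so the device is actually in triode.
In triode I_D = k_n[V_ov V_DS − ½ V_DS²] and I_D = (V_DD − V_DS)/R_D. Equating: 9.09 V_DS² − 33.55 V_DS + 11.9 = 0, giving V_DS = 0.398 V (the root below V_ov).
I_D = (11.9 − 0.398) / 9.57 = 1.2 mA.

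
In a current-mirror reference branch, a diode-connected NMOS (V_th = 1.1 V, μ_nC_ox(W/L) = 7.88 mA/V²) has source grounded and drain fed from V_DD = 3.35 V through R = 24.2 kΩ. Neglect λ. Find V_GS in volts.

With gate tied to drain, V_GS = V_DS ≥ V_GS − V_th, so the device is in saturation.
KCL at the drain: ½ k_n (V_GS − V_th)² = (V_DD − V_GS)/R.
Let x = V_GS − 1.1. Then 95.3 x² + x − 2.25 = 0, giving x = 0.148 V (positive root), so V_GS = 1.25 V.
I_D = (V_DD − V_GS)/R = (3.35 − 1.25) / 24.2 = 0.0868 mA.

V_GS = 1.25 V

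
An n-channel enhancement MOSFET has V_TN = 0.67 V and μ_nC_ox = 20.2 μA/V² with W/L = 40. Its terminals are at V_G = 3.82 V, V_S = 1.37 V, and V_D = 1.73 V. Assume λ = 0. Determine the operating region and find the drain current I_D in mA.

Triode; I_D = 0.465 mA

V_GS = V_G − V_S = 3.82 − 1.37 = 2.45 V; V_DS = V_D − V_S = 1.73 − 1.37 = 0.36 V.
k_n = μ_nC_ox · (W/L) = 0.808 mA/V².
V_ov = V_GS − V_TN = 2.45 − 0.67 = 1.78 V.
Since V_DS = 0.36 V < V_ov = 1.78 V, the device is in the triode region.
I_D = k_n [V_ov · V_DS − ½ V_DS²] = 0.808 × [1.78 × 0.36 − 0.5 × 0.36²] = 0.465 mA.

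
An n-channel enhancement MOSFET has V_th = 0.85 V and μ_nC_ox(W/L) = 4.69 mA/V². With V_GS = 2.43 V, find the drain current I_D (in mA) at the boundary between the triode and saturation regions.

I_D = 5.85 mA

At the boundary V_DS = V_ov = V_GS − V_th = 2.43 − 0.85 = 1.58 V.
I_D = ½ k_n V_ov² = 0.5 × 4.69 × 1.58² = 5.85 mA.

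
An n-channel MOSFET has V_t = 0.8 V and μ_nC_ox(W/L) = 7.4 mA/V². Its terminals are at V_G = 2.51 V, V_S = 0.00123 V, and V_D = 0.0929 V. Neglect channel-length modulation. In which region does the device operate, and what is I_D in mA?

V_GS = V_G − V_S = 2.51 − 0.00123 = 2.51 V; V_DS = V_D − V_S = 0.0929 − 0.00123 = 0.0917 V.
V_ov = V_GS − V_t = 2.51 − 0.8 = 1.71 V.
Since V_DS = 0.0917 V < V_ov = 1.71 V, the device is in the triode region.
I_D = k_n [V_ov · V_DS − ½ V_DS²] = 7.4 × [1.71 × 0.0917 − 0.5 × 0.0917²] = 1.13 mA.

Triode; I_D = 1.13 mA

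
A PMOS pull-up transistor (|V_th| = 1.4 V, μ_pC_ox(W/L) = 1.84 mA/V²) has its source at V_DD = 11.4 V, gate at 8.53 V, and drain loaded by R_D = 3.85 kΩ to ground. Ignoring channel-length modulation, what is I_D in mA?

I_D = 1.99 mA

V_SG = V_DD − V_G = 11.4 − 8.53 = 2.87 V, so V_ov = 2.87 − 1.4 = 1.47 V.
Assume saturation: I_D = ½ k_p V_ov² = 0.5 × 1.84 × 1.47² = 1.99 mA, giving V_SD = V_DD − I_D R_D = 11.4 − 1.99 × 3.85 = 3.75 V.
V_SD = 3.75 V ≥ V_ov = 1.47 V, confirming saturation.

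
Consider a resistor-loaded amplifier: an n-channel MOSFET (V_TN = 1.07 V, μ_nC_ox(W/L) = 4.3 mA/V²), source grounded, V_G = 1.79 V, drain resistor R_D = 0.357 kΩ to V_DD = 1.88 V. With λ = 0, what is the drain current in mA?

I_D = 1.11 mA

V_GS = V_G = 1.79 V, so V_ov = 1.79 − 1.07 = 0.72 V.
Assume saturation: I_D = ½ k_n V_ov² = 0.5 × 4.3 × 0.72² = 1.11 mA, giving V_DS = V_DD − I_D R_D = 1.88 − 1.11 × 0.357 = 1.48 V.
V_DS = 1.48 V ≥ V_ov = 0.72 V, confirming saturation.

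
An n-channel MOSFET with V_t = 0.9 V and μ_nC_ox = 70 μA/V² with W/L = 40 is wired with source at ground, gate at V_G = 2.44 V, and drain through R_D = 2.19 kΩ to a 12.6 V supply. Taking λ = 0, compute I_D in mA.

I_D = 3.32 mA

V_GS = V_G = 2.44 V, so V_ov = 2.44 − 0.9 = 1.54 V.
k_n = μ_nC_ox · (W/L) = 2.8 mA/V².
Assume saturation: I_D = ½ k_n V_ov² = 0.5 × 2.8 × 1.54² = 3.32 mA, giving V_DS = V_DD − I_D R_D = 12.6 − 3.32 × 2.19 = 5.33 V.
V_DS = 5.33 V ≥ V_ov = 1.54 V, confirming saturation.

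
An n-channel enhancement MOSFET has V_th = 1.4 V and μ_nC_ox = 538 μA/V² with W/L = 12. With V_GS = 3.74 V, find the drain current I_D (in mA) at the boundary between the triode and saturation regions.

At the boundary V_DS = V_ov = V_GS − V_th = 3.74 − 1.4 = 2.34 V.
k_n = μ_nC_ox · (W/L) = 6.456 mA/V².
I_D = ½ k_n V_ov² = 0.5 × 6.456 × 2.34² = 17.7 mA.

I_D = 17.7 mA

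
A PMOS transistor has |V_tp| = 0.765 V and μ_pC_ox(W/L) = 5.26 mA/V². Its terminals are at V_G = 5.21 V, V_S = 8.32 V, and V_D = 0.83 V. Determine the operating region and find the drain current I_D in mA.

V_SG = V_S − V_G = 8.32 − 5.21 = 3.11 V; V_SD = V_S − V_D = 8.32 − 0.83 = 7.49 V.
V_ov = V_SG − |V_tp| = 3.11 − 0.765 = 2.35 V.
Since V_SD = 7.49 V ≥ V_ov = 2.35 V, the device is in saturation.
I_D = ½ k_p V_ov² = 0.5 × 5.26 × 2.35² = 14.5 mA.

Saturation; I_D = 14.5 mA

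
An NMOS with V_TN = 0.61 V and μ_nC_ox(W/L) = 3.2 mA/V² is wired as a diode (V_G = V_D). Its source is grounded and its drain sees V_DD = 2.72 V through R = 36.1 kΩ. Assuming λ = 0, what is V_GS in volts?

V_GS = 0.793 V

With gate tied to drain, V_GS = V_DS ≥ V_GS − V_TN, so the device is in saturation.
KCL at the drain: ½ k_n (V_GS − V_TN)² = (V_DD − V_GS)/R.
Let x = V_GS − 0.61. Then 57.8 x² + x − 2.11 = 0, giving x = 0.183 V (positive root), so V_GS = 0.793 V.
I_D = (V_DD − V_GS)/R = (2.72 − 0.793) / 36.1 = 0.0534 mA.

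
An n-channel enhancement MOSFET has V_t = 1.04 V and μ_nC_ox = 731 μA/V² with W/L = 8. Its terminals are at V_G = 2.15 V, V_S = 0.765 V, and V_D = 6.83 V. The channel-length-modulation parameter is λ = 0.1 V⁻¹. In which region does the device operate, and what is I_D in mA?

V_GS = V_G − V_S = 2.15 − 0.765 = 1.38 V; V_DS = V_D − V_S = 6.83 − 0.765 = 6.07 V.
k_n = μ_nC_ox · (W/L) = 5.848 mA/V².
V_ov = V_GS − V_t = 1.38 − 1.04 = 0.345 V.
Since V_DS = 6.07 V ≥ V_ov = 0.345 V, the device is in saturation.
I_D = ½ k_n V_ov² (1 + λ V_DS) = 0.5 × 5.848 × 0.345² × (1 + 0.1 × 6.07) = 0.559 mA.

Saturation; I_D = 0.559 mA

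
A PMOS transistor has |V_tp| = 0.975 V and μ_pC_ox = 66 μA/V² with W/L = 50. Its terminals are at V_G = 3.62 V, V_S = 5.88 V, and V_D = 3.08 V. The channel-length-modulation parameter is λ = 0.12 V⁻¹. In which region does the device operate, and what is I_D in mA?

V_SG = V_S − V_G = 5.88 − 3.62 = 2.26 V; V_SD = V_S − V_D = 5.88 − 3.08 = 2.8 V.
k_p = μ_pC_ox · (W/L) = 3.3 mA/V².
V_ov = V_SG − |V_tp| = 2.26 − 0.975 = 1.28 V.
Since V_SD = 2.8 V ≥ V_ov = 1.28 V, the device is in saturation.
I_D = ½ k_p V_ov² (1 + λ V_SD) = 0.5 × 3.3 × 1.28² × (1 + 0.12 × 2.8) = 3.64 mA.

Saturation; I_D = 3.64 mA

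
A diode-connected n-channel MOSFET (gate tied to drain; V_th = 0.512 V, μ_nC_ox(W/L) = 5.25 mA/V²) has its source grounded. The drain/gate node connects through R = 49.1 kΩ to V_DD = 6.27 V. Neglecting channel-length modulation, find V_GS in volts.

V_GS = 0.720 V

With gate tied to drain, V_GS = V_DS ≥ V_GS − V_th, so the device is in saturation.
KCL at the drain: ½ k_n (V_GS − V_th)² = (V_DD − V_GS)/R.
Let x = V_GS − 0.512. Then 129 x² + x − 5.758 = 0, giving x = 0.208 V (positive root), so V_GS = 0.72 V.
I_D = (V_DD − V_GS)/R = (6.27 − 0.72) / 49.1 = 0.113 mA.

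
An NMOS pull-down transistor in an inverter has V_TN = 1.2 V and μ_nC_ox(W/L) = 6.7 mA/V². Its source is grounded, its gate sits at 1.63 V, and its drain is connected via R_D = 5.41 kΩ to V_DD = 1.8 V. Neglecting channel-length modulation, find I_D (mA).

I_D = 0.309 mA

V_GS = V_G = 1.63 V, so V_ov = 1.63 − 1.2 = 0.43 V.
Assume saturation: I_D = ½ k_n V_ov² = 0.5 × 6.7 × 0.43² = 0.619 mA, giving V_DS = V_DD − I_D R_D = 1.8 − 0.619 × 5.41 = -1.55 V.
But -1.55 V < V_ov = 0.43 V, so the device is actually in triode.
In triode I_D = k_n[V_ov V_DS − ½ V_DS²] and I_D = (V_DD − V_DS)/R_D. Equating: 18.1 V_DS² − 16.59 V_DS + 1.8 = 0, giving V_DS = 0.126 V (the root below V_ov).
I_D = (1.8 − 0.126) / 5.41 = 0.309 mA.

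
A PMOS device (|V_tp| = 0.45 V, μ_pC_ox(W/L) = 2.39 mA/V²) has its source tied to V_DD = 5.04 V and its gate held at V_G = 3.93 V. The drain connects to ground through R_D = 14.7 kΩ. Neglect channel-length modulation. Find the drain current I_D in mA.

V_SG = V_DD − V_G = 5.04 − 3.93 = 1.11 V, so V_ov = 1.11 − 0.45 = 0.66 V.
Assume saturation: I_D = ½ k_p V_ov² = 0.5 × 2.39 × 0.66² = 0.521 mA, giving V_SD = V_DD − I_D R_D = 5.04 − 0.521 × 14.7 = -2.61 V.
But -2.61 V < V_ov = 0.66 V, so the device is actually in triode.
In triode I_D = k_p[V_ov V_SD − ½ V_SD²] and I_D = (V_DD − V_SD)/R_D. Equating: 17.6 V_SD² − 24.19 V_SD + 5.04 = 0, giving V_SD = 0.256 V (the root below V_ov).
I_D = (5.04 − 0.256) / 14.7 = 0.325 mA.

I_D = 0.325 mA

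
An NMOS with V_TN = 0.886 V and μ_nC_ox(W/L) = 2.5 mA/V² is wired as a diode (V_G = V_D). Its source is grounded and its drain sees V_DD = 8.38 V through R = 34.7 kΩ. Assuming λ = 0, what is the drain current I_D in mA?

I_D = 0.204 mA

With gate tied to drain, V_GS = V_DS ≥ V_GS − V_TN, so the device is in saturation.
KCL at the drain: ½ k_n (V_GS − V_TN)² = (V_DD − V_GS)/R.
Let x = V_GS − 0.886. Then 43.4 x² + x − 7.494 = 0, giving x = 0.404 V (positive root), so V_GS = 1.29 V.
I_D = (V_DD − V_GS)/R = (8.38 − 1.29) / 34.7 = 0.204 mA.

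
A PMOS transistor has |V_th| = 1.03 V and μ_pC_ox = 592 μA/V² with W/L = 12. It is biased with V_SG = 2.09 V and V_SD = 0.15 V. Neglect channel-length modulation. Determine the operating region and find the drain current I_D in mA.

k_p = μ_pC_ox · (W/L) = 7.104 mA/V².
V_ov = V_SG − |V_th| = 2.09 − 1.03 = 1.06 V.
Since V_SD = 0.15 V < V_ov = 1.06 V, the device is in the triode region.
I_D = k_p [V_ov · V_SD − ½ V_SD²] = 7.104 × [1.06 × 0.15 − 0.5 × 0.15²] = 1.05 mA.

Triode; I_D = 1.05 mA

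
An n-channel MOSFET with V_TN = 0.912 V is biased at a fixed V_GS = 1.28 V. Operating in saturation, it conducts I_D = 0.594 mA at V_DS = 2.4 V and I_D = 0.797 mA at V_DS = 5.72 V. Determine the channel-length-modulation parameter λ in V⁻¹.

With V_GS fixed, I_D ∝ (1 + λ V_DS) in saturation, so I_D2/I_D1 = (1 + λ V_DS2)/(1 + λ V_DS1).
0.797/0.594 = 1.342 = (1 + 5.72 λ)/(1 + 2.4 λ).
Solving: λ (I_D1 V_DS2 − I_D2 V_DS1) = I_D2 − I_D1, so λ = (0.797 − 0.594) / (0.594 × 5.72 − 0.797 × 2.4) = 0.203 / 1.48 = 0.137 V⁻¹.

λ = 0.137 V⁻¹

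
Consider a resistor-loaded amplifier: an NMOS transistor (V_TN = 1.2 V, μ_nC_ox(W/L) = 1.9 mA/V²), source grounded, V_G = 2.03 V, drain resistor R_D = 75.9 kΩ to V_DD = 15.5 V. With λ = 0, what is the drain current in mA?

V_GS = V_G = 2.03 V, so V_ov = 2.03 − 1.2 = 0.83 V.
Assume saturation: I_D = ½ k_n V_ov² = 0.5 × 1.9 × 0.83² = 0.654 mA, giving V_DS = V_DD − I_D R_D = 15.5 − 0.654 × 75.9 = -34.2 V.
But -34.2 V < V_ov = 0.83 V, so the device is actually in triode.
In triode I_D = k_n[V_ov V_DS − ½ V_DS²] and I_D = (V_DD − V_DS)/R_D. Equating: 72.1 V_DS² − 120.7 V_DS + 15.5 = 0, giving V_DS = 0.14 V (the root below V_ov).
I_D = (15.5 − 0.14) / 75.9 = 0.202 mA.

I_D = 0.202 mA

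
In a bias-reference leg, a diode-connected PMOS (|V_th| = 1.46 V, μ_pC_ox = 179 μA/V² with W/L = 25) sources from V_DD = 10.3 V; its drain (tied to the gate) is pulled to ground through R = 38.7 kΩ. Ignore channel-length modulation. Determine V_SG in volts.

With gate tied to drain, V_SG = V_SD ≥ V_SG − |V_th|, so the device is in saturation.
k_p = μ_pC_ox · (W/L) = 4.475 mA/V².
KCL at the drain: ½ k_p (V_SG − |V_th|)² = (V_DD − V_SG)/R.
Let x = V_SG − 1.46. Then 86.6 x² + x − 8.84 = 0, giving x = 0.314 V (positive root), so V_SG = 1.77 V.
I_D = (V_DD − V_SG)/R = (10.3 − 1.77) / 38.7 = 0.22 mA.

V_SG = 1.77 V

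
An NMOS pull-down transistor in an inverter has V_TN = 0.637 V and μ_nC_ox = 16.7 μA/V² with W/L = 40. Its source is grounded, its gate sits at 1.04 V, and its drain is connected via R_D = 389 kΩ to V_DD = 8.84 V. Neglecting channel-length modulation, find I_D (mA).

V_GS = V_G = 1.04 V, so V_ov = 1.04 − 0.637 = 0.403 V.
k_n = μ_nC_ox · (W/L) = 0.668 mA/V².
Assume saturation: I_D = ½ k_n V_ov² = 0.5 × 0.668 × 0.403² = 0.0542 mA, giving V_DS = V_DD − I_D R_D = 8.84 − 0.0542 × 389 = -12.3 V.
But -12.3 V < V_ov = 0.403 V, so the device is actually in triode.
In triode I_D = k_n[V_ov V_DS − ½ V_DS²] and I_D = (V_DD − V_DS)/R_D. Equating: 130 V_DS² − 105.7 V_DS + 8.84 = 0, giving V_DS = 0.0946 V (the root below V_ov).
I_D = (8.84 − 0.0946) / 389 = 0.0225 mA.

I_D = 0.0225 mA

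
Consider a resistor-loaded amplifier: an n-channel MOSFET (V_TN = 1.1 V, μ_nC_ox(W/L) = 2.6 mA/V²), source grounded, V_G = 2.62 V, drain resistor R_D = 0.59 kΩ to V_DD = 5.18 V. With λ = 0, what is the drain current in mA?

V_GS = V_G = 2.62 V, so V_ov = 2.62 − 1.1 = 1.52 V.
Assume saturation: I_D = ½ k_n V_ov² = 0.5 × 2.6 × 1.52² = 3 mA, giving V_DS = V_DD − I_D R_D = 5.18 − 3 × 0.59 = 3.41 V.
V_DS = 3.41 V ≥ V_ov = 1.52 V, confirming saturation.

I_D = 3.00 mA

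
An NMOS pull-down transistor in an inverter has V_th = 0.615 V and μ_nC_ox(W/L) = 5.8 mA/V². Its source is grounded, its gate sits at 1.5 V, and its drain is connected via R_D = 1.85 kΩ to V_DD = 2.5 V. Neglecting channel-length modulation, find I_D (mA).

V_GS = V_G = 1.5 V, so V_ov = 1.5 − 0.615 = 0.885 V.
Assume saturation: I_D = ½ k_n V_ov² = 0.5 × 5.8 × 0.885² = 2.27 mA, giving V_DS = V_DD − I_D R_D = 2.5 − 2.27 × 1.85 = -1.7 V.
But -1.7 V < V_ov = 0.885 V, so the device is actually in triode.
In triode I_D = k_n[V_ov V_DS − ½ V_DS²] and I_D = (V_DD − V_DS)/R_D. Equating: 5.37 V_DS² − 10.5 V_DS + 2.5 = 0, giving V_DS = 0.278 V (the root below V_ov).
I_D = (2.5 − 0.278) / 1.85 = 1.2 mA.

I_D = 1.20 mA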